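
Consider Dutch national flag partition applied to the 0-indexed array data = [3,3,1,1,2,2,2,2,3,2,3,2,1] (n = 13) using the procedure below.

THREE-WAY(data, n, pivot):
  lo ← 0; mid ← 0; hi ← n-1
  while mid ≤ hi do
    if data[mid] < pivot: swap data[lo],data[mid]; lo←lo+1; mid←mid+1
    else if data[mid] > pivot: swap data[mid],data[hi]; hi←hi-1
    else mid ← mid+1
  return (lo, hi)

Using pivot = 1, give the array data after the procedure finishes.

[1,1,1,2,2,2,2,3,2,3,2,3,3]

pivot = 1; lo=0, mid=0, hi=12
data[mid]=3>1: swap data[0],data[12]; hi=11 → [1,3,1,1,2,2,2,2,3,2,3,2,3]
data[mid]=1=1: mid=1
data[mid]=3>1: swap data[1],data[11]; hi=10 → [1,2,1,1,2,2,2,2,3,2,3,3,3]
data[mid]=2>1: swap data[1],data[10]; hi=9 → [1,3,1,1,2,2,2,2,3,2,2,3,3]
data[mid]=3>1: swap data[1],data[9]; hi=8 → [1,2,1,1,2,2,2,2,3,3,2,3,3]
data[mid]=2>1: swap data[1],data[8]; hi=7 → [1,3,1,1,2,2,2,2,2,3,2,3,3]
data[mid]=3>1: swap data[1],data[7]; hi=6 → [1,2,1,1,2,2,2,3,2,3,2,3,3]
data[mid]=2>1: swap data[1],data[6]; hi=5 → [1,2,1,1,2,2,2,3,2,3,2,3,3]
data[mid]=2>1: swap data[1],data[5]; hi=4 → [1,2,1,1,2,2,2,3,2,3,2,3,3]
data[mid]=2>1: swap data[1],data[4]; hi=3 → [1,2,1,1,2,2,2,3,2,3,2,3,3]
data[mid]=2>1: swap data[1],data[3]; hi=2 → [1,1,1,2,2,2,2,3,2,3,2,3,3]
data[mid]=1=1: mid=2
data[mid]=1=1: mid=3
end: lo=0, hi=2; data = [1,1,1,2,2,2,2,3,2,3,2,3,3]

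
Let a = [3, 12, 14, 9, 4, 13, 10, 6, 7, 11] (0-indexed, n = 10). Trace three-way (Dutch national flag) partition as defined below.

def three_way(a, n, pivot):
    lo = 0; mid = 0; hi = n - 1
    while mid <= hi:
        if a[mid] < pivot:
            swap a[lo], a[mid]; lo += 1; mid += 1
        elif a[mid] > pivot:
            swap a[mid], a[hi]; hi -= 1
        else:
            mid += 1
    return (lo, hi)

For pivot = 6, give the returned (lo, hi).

pivot = 6; lo=0, mid=0, hi=9
a[mid]=3<6: swap a[0],a[0]; lo=1,mid=1 → [3, 12, 14, 9, 4, 13, 10, 6, 7, 11]
a[mid]=12>6: swap a[1],a[9]; hi=8 → [3, 11, 14, 9, 4, 13, 10, 6, 7, 12]
a[mid]=11>6: swap a[1],a[8]; hi=7 → [3, 7, 14, 9, 4, 13, 10, 6, 11, 12]
a[mid]=7>6: swap a[1],a[7]; hi=6 → [3, 6, 14, 9, 4, 13, 10, 7, 11, 12]
a[mid]=6=6: mid=2
a[mid]=14>6: swap a[2],a[6]; hi=5 → [3, 6, 10, 9, 4, 13, 14, 7, 11, 12]
a[mid]=10>6: swap a[2],a[5]; hi=4 → [3, 6, 13, 9, 4, 10, 14, 7, 11, 12]
a[mid]=13>6: swap a[2],a[4]; hi=3 → [3, 6, 4, 9, 13, 10, 14, 7, 11, 12]
a[mid]=4<6: swap a[1],a[2]; lo=2,mid=3 → [3, 4, 6, 9, 13, 10, 14, 7, 11, 12]
a[mid]=9>6: swap a[3],a[3]; hi=2 → [3, 4, 6, 9, 13, 10, 14, 7, 11, 12]
end: lo=2, hi=2; a = [3, 4, 6, 9, 13, 10, 14, 7, 11, 12]

(2, 2)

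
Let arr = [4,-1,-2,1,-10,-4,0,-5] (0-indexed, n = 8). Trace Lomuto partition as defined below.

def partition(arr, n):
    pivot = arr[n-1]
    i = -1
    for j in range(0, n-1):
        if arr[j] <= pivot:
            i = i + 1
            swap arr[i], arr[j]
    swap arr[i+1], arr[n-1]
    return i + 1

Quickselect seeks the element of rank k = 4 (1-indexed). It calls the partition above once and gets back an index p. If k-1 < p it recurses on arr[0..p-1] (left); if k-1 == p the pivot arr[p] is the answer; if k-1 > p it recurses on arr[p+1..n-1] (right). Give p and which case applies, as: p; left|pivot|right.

1; right

pivot=-5, i=-1
j=0: 4>-5, skip
j=1: -1>-5, skip
j=2: -2>-5, skip
j=3: 1>-5, skip
j=4: -10≤-5, i=0, swap(0,4) ⇒ [-10,-1,-2,1,4,-4,0,-5]
j=5: -4>-5, skip
j=6: 0>-5, skip
swap(1,7) ⇒ [-10,-5,-2,1,4,-4,0,-1]; return 1
p = 1; k-1 = 3 > 1 ⇒ right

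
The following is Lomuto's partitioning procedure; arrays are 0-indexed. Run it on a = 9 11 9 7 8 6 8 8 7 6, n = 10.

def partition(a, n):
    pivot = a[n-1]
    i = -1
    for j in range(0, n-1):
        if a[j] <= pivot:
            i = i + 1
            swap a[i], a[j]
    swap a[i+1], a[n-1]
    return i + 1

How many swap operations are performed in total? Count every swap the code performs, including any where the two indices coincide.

pivot = a[9] = 6; i = -1
j=0: a[0]=9 > 6 → no swap
j=1: a[1]=11 > 6 → no swap
j=2: a[2]=9 > 6 → no swap
j=3: a[3]=7 > 6 → no swap
j=4: a[4]=8 > 6 → no swap
j=5: a[5]=6 ≤ 6 → i=0, swap a[0],a[5] → 6 11 9 7 8 9 8 8 7 6
j=6: a[6]=8 > 6 → no swap
j=7: a[7]=8 > 6 → no swap
j=8: a[8]=7 > 6 → no swap
final swap a[1],a[9] → 6 6 9 7 8 9 8 8 7 11; return 1

2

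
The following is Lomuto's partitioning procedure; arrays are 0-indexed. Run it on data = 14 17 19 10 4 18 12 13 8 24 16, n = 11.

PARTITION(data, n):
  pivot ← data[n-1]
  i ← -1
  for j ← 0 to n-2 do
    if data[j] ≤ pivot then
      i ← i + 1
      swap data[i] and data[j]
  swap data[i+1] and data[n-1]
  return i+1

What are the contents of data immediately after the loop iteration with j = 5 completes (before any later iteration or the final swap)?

pivot=16, i=-1
j=0: 14≤16, i=0, swap(0,0) ⇒ 14 17 19 10 4 18 12 13 8 24 16
j=1: 17>16, skip
j=2: 19>16, skip
j=3: 10≤16, i=1, swap(1,3) ⇒ 14 10 19 17 4 18 12 13 8 24 16
j=4: 4≤16, i=2, swap(2,4) ⇒ 14 10 4 17 19 18 12 13 8 24 16
j=5: 18>16, skip
(after j=5) data = 14 10 4 17 19 18 12 13 8 24 16

14 10 4 17 19 18 12 13 8 24 16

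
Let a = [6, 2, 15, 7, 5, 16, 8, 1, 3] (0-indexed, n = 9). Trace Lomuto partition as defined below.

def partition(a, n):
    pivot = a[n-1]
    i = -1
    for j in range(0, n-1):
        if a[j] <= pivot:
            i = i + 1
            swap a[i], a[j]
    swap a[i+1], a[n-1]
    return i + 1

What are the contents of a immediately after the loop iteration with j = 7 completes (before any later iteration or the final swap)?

[2, 1, 15, 7, 5, 16, 8, 6, 3]

pivot = a[8] = 3; i = -1
j=0: a[0]=6 > 3 → no swap
j=1: a[1]=2 ≤ 3 → i=0, swap a[0],a[1] → [2, 6, 15, 7, 5, 16, 8, 1, 3]
j=2: a[2]=15 > 3 → no swap
j=3: a[3]=7 > 3 → no swap
j=4: a[4]=5 > 3 → no swap
j=5: a[5]=16 > 3 → no swap
j=6: a[6]=8 > 3 → no swap
j=7: a[7]=1 ≤ 3 → i=1, swap a[1],a[7] → [2, 1, 15, 7, 5, 16, 8, 6, 3]
(after j=7) a = [2, 1, 15, 7, 5, 16, 8, 6, 3]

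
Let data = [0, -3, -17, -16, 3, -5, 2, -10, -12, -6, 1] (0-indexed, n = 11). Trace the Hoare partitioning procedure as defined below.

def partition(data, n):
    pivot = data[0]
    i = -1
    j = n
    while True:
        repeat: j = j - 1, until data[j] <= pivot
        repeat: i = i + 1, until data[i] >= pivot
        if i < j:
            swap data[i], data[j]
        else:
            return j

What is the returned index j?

6

pivot=0
j stops at 9 (-6), i stops at 0 (0); swap ⇒ [-6, -3, -17, -16, 3, -5, 2, -10, -12, 0, 1]
j stops at 8 (-12), i stops at 4 (3); swap ⇒ [-6, -3, -17, -16, -12, -5, 2, -10, 3, 0, 1]
j stops at 7 (-10), i stops at 6 (2); swap ⇒ [-6, -3, -17, -16, -12, -5, -10, 2, 3, 0, 1]
j stops at 6, i stops at 7; i≥j ⇒ return 6. data=[-6, -3, -17, -16, -12, -5, -10, 2, 3, 0, 1]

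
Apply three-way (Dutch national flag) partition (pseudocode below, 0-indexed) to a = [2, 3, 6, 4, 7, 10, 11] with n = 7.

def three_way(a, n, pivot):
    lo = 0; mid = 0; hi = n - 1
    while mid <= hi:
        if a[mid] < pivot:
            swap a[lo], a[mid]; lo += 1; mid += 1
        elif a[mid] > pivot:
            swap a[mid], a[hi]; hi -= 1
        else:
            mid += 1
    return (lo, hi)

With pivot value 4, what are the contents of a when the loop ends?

[2, 3, 4, 7, 10, 11, 6]

lo=0 mid=0 hi=6
2<4: swap(0,0), lo=1 mid=1 ⇒ [2, 3, 6, 4, 7, 10, 11]
3<4: swap(1,1), lo=2 mid=2 ⇒ [2, 3, 6, 4, 7, 10, 11]
6>4: swap(2,6), hi=5 ⇒ [2, 3, 11, 4, 7, 10, 6]
11>4: swap(2,5), hi=4 ⇒ [2, 3, 10, 4, 7, 11, 6]
10>4: swap(2,4), hi=3 ⇒ [2, 3, 7, 4, 10, 11, 6]
7>4: swap(2,3), hi=2 ⇒ [2, 3, 4, 7, 10, 11, 6]
4=4: mid=3
done. lo=2 hi=2; a=[2, 3, 4, 7, 10, 11, 6]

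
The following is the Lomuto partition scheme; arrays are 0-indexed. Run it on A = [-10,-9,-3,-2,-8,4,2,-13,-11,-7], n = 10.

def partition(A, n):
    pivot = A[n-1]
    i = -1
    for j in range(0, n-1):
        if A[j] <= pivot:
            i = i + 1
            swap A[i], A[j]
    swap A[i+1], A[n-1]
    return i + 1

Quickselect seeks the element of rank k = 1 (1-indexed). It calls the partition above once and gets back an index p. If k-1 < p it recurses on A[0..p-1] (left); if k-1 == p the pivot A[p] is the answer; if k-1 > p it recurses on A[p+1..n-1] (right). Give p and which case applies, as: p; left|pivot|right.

pivot=-7, i=-1
j=0: -10≤-7, i=0, swap(0,0) ⇒ [-10,-9,-3,-2,-8,4,2,-13,-11,-7]
j=1: -9≤-7, i=1, swap(1,1) ⇒ [-10,-9,-3,-2,-8,4,2,-13,-11,-7]
j=2: -3>-7, skip
j=3: -2>-7, skip
j=4: -8≤-7, i=2, swap(2,4) ⇒ [-10,-9,-8,-2,-3,4,2,-13,-11,-7]
j=5: 4>-7, skip
j=6: 2>-7, skip
j=7: -13≤-7, i=3, swap(3,7) ⇒ [-10,-9,-8,-13,-3,4,2,-2,-11,-7]
j=8: -11≤-7, i=4, swap(4,8) ⇒ [-10,-9,-8,-13,-11,4,2,-2,-3,-7]
swap(5,9) ⇒ [-10,-9,-8,-13,-11,-7,2,-2,-3,4]; return 5
p = 5; k-1 = 0 < 5 ⇒ left

5; left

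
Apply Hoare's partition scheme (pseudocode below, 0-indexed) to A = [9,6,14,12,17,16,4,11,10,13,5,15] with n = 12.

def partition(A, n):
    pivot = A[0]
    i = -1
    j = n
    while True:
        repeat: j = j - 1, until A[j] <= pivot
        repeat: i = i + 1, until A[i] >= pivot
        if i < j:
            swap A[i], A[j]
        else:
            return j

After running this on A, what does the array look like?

pivot=9
j stops at 10 (5), i stops at 0 (9); swap ⇒ [5,6,14,12,17,16,4,11,10,13,9,15]
j stops at 6 (4), i stops at 2 (14); swap ⇒ [5,6,4,12,17,16,14,11,10,13,9,15]
j stops at 2, i stops at 3; i≥j ⇒ return 2. A=[5,6,4,12,17,16,14,11,10,13,9,15]

[5,6,4,12,17,16,14,11,10,13,9,15]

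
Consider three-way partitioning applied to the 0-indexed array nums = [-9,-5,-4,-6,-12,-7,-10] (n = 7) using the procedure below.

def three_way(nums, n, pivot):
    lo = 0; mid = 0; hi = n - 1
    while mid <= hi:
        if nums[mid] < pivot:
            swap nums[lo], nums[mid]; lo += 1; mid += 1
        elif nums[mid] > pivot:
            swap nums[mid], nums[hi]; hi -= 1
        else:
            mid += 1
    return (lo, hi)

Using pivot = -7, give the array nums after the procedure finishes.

[-9,-10,-12,-7,-6,-4,-5]

pivot = -7; lo=0, mid=0, hi=6
nums[mid]=-9<-7: swap nums[0],nums[0]; lo=1,mid=1 → [-9,-5,-4,-6,-12,-7,-10]
nums[mid]=-5>-7: swap nums[1],nums[6]; hi=5 → [-9,-10,-4,-6,-12,-7,-5]
nums[mid]=-10<-7: swap nums[1],nums[1]; lo=2,mid=2 → [-9,-10,-4,-6,-12,-7,-5]
nums[mid]=-4>-7: swap nums[2],nums[5]; hi=4 → [-9,-10,-7,-6,-12,-4,-5]
nums[mid]=-7=-7: mid=3
nums[mid]=-6>-7: swap nums[3],nums[4]; hi=3 → [-9,-10,-7,-12,-6,-4,-5]
nums[mid]=-12<-7: swap nums[2],nums[3]; lo=3,mid=4 → [-9,-10,-12,-7,-6,-4,-5]
end: lo=3, hi=3; nums = [-9,-10,-12,-7,-6,-4,-5]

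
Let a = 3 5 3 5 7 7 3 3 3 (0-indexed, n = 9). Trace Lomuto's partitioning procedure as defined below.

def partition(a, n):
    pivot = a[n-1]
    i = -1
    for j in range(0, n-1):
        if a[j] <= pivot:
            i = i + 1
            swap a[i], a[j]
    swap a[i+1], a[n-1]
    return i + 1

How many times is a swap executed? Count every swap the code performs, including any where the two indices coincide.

5

pivot=3, i=-1
j=0: 3≤3, i=0, swap(0,0) ⇒ 3 5 3 5 7 7 3 3 3
j=1: 5>3, skip
j=2: 3≤3, i=1, swap(1,2) ⇒ 3 3 5 5 7 7 3 3 3
j=3: 5>3, skip
j=4: 7>3, skip
j=5: 7>3, skip
j=6: 3≤3, i=2, swap(2,6) ⇒ 3 3 3 5 7 7 5 3 3
j=7: 3≤3, i=3, swap(3,7) ⇒ 3 3 3 3 7 7 5 5 3
swap(4,8) ⇒ 3 3 3 3 3 7 5 5 7; return 4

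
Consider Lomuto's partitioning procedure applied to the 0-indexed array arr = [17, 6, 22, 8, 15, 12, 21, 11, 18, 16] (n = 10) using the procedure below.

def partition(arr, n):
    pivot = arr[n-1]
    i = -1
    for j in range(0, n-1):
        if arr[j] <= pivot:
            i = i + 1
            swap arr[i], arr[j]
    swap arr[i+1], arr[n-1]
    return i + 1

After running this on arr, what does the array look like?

[6, 8, 15, 12, 11, 16, 21, 22, 18, 17]

pivot = arr[9] = 16; i = -1
j=0: arr[0]=17 > 16 → no swap
j=1: arr[1]=6 ≤ 16 → i=0, swap arr[0],arr[1] → [6, 17, 22, 8, 15, 12, 21, 11, 18, 16]
j=2: arr[2]=22 > 16 → no swap
j=3: arr[3]=8 ≤ 16 → i=1, swap arr[1],arr[3] → [6, 8, 22, 17, 15, 12, 21, 11, 18, 16]
j=4: arr[4]=15 ≤ 16 → i=2, swap arr[2],arr[4] → [6, 8, 15, 17, 22, 12, 21, 11, 18, 16]
j=5: arr[5]=12 ≤ 16 → i=3, swap arr[3],arr[5] → [6, 8, 15, 12, 22, 17, 21, 11, 18, 16]
j=6: arr[6]=21 > 16 → no swap
j=7: arr[7]=11 ≤ 16 → i=4, swap arr[4],arr[7] → [6, 8, 15, 12, 11, 17, 21, 22, 18, 16]
j=8: arr[8]=18 > 16 → no swap
final swap arr[5],arr[9] → [6, 8, 15, 12, 11, 16, 21, 22, 18, 17]; return 5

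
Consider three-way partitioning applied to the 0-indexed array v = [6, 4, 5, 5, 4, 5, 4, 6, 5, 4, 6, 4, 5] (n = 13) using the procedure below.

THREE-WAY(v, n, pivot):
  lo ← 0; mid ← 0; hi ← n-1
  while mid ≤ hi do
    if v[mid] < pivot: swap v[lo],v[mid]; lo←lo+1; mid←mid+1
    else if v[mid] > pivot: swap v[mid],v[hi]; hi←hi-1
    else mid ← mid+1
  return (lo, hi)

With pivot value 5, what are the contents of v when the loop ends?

[4, 4, 4, 4, 4, 5, 5, 5, 5, 5, 6, 6, 6]

pivot = 5; lo=0, mid=0, hi=12
v[mid]=6>5: swap v[0],v[12]; hi=11 → [5, 4, 5, 5, 4, 5, 4, 6, 5, 4, 6, 4, 6]
v[mid]=5=5: mid=1
v[mid]=4<5: swap v[0],v[1]; lo=1,mid=2 → [4, 5, 5, 5, 4, 5, 4, 6, 5, 4, 6, 4, 6]
v[mid]=5=5: mid=3
v[mid]=5=5: mid=4
v[mid]=4<5: swap v[1],v[4]; lo=2,mid=5 → [4, 4, 5, 5, 5, 5, 4, 6, 5, 4, 6, 4, 6]
v[mid]=5=5: mid=6
v[mid]=4<5: swap v[2],v[6]; lo=3,mid=7 → [4, 4, 4, 5, 5, 5, 5, 6, 5, 4, 6, 4, 6]
v[mid]=6>5: swap v[7],v[11]; hi=10 → [4, 4, 4, 5, 5, 5, 5, 4, 5, 4, 6, 6, 6]
v[mid]=4<5: swap v[3],v[7]; lo=4,mid=8 → [4, 4, 4, 4, 5, 5, 5, 5, 5, 4, 6, 6, 6]
v[mid]=5=5: mid=9
v[mid]=4<5: swap v[4],v[9]; lo=5,mid=10 → [4, 4, 4, 4, 4, 5, 5, 5, 5, 5, 6, 6, 6]
v[mid]=6>5: swap v[10],v[10]; hi=9 → [4, 4, 4, 4, 4, 5, 5, 5, 5, 5, 6, 6, 6]
end: lo=5, hi=9; v = [4, 4, 4, 4, 4, 5, 5, 5, 5, 5, 6, 6, 6]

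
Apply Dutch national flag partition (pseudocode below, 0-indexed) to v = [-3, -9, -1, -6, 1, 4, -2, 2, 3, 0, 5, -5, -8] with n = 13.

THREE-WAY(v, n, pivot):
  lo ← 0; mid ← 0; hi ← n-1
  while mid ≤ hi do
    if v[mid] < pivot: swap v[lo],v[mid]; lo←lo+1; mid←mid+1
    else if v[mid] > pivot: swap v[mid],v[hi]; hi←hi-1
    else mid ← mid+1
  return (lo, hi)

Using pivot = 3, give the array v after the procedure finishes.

[-3, -9, -1, -6, 1, -8, -2, 2, 0, -5, 3, 5, 4]

pivot = 3; lo=0, mid=0, hi=12
v[mid]=-3<3: swap v[0],v[0]; lo=1,mid=1 → [-3, -9, -1, -6, 1, 4, -2, 2, 3, 0, 5, -5, -8]
v[mid]=-9<3: swap v[1],v[1]; lo=2,mid=2 → [-3, -9, -1, -6, 1, 4, -2, 2, 3, 0, 5, -5, -8]
v[mid]=-1<3: swap v[2],v[2]; lo=3,mid=3 → [-3, -9, -1, -6, 1, 4, -2, 2, 3, 0, 5, -5, -8]
v[mid]=-6<3: swap v[3],v[3]; lo=4,mid=4 → [-3, -9, -1, -6, 1, 4, -2, 2, 3, 0, 5, -5, -8]
v[mid]=1<3: swap v[4],v[4]; lo=5,mid=5 → [-3, -9, -1, -6, 1, 4, -2, 2, 3, 0, 5, -5, -8]
v[mid]=4>3: swap v[5],v[12]; hi=11 → [-3, -9, -1, -6, 1, -8, -2, 2, 3, 0, 5, -5, 4]
v[mid]=-8<3: swap v[5],v[5]; lo=6,mid=6 → [-3, -9, -1, -6, 1, -8, -2, 2, 3, 0, 5, -5, 4]
v[mid]=-2<3: swap v[6],v[6]; lo=7,mid=7 → [-3, -9, -1, -6, 1, -8, -2, 2, 3, 0, 5, -5, 4]
v[mid]=2<3: swap v[7],v[7]; lo=8,mid=8 → [-3, -9, -1, -6, 1, -8, -2, 2, 3, 0, 5, -5, 4]
v[mid]=3=3: mid=9
v[mid]=0<3: swap v[8],v[9]; lo=9,mid=10 → [-3, -9, -1, -6, 1, -8, -2, 2, 0, 3, 5, -5, 4]
v[mid]=5>3: swap v[10],v[11]; hi=10 → [-3, -9, -1, -6, 1, -8, -2, 2, 0, 3, -5, 5, 4]
v[mid]=-5<3: swap v[9],v[10]; lo=10,mid=11 → [-3, -9, -1, -6, 1, -8, -2, 2, 0, -5, 3, 5, 4]
end: lo=10, hi=10; v = [-3, -9, -1, -6, 1, -8, -2, 2, 0, -5, 3, 5, 4]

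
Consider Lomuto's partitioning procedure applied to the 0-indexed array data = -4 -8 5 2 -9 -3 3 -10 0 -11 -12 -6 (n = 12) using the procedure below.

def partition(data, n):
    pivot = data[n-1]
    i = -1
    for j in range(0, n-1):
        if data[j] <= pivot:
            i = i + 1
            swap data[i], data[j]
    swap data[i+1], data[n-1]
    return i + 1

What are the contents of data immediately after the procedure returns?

-8 -9 -10 -11 -12 -6 3 5 0 2 -4 -3

pivot = data[11] = -6; i = -1
j=0: data[0]=-4 > -6 → no swap
j=1: data[1]=-8 ≤ -6 → i=0, swap data[0],data[1] → -8 -4 5 2 -9 -3 3 -10 0 -11 -12 -6
j=2: data[2]=5 > -6 → no swap
j=3: data[3]=2 > -6 → no swap
j=4: data[4]=-9 ≤ -6 → i=1, swap data[1],data[4] → -8 -9 5 2 -4 -3 3 -10 0 -11 -12 -6
j=5: data[5]=-3 > -6 → no swap
j=6: data[6]=3 > -6 → no swap
j=7: data[7]=-10 ≤ -6 → i=2, swap data[2],data[7] → -8 -9 -10 2 -4 -3 3 5 0 -11 -12 -6
j=8: data[8]=0 > -6 → no swap
j=9: data[9]=-11 ≤ -6 → i=3, swap data[3],data[9] → -8 -9 -10 -11 -4 -3 3 5 0 2 -12 -6
j=10: data[10]=-12 ≤ -6 → i=4, swap data[4],data[10] → -8 -9 -10 -11 -12 -3 3 5 0 2 -4 -6
final swap data[5],data[11] → -8 -9 -10 -11 -12 -6 3 5 0 2 -4 -3; return 5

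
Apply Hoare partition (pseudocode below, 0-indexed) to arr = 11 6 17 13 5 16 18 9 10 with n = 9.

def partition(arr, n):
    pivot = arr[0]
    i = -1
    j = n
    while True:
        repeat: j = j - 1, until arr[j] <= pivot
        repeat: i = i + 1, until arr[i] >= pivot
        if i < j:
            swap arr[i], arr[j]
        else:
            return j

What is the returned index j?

pivot=11
j stops at 8 (10), i stops at 0 (11); swap ⇒ 10 6 17 13 5 16 18 9 11
j stops at 7 (9), i stops at 2 (17); swap ⇒ 10 6 9 13 5 16 18 17 11
j stops at 4 (5), i stops at 3 (13); swap ⇒ 10 6 9 5 13 16 18 17 11
j stops at 3, i stops at 4; i≥j ⇒ return 3. arr=10 6 9 5 13 16 18 17 11

3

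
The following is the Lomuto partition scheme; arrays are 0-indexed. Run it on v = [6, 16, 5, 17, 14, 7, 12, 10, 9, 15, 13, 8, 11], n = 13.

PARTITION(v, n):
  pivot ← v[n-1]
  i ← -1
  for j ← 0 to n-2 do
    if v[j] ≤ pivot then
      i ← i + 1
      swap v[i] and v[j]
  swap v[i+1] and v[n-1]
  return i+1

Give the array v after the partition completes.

pivot = v[12] = 11; i = -1
j=0: v[0]=6 ≤ 11 → i=0, swap v[0],v[0] (no change) → [6, 16, 5, 17, 14, 7, 12, 10, 9, 15, 13, 8, 11]
j=1: v[1]=16 > 11 → no swap
j=2: v[2]=5 ≤ 11 → i=1, swap v[1],v[2] → [6, 5, 16, 17, 14, 7, 12, 10, 9, 15, 13, 8, 11]
j=3: v[3]=17 > 11 → no swap
j=4: v[4]=14 > 11 → no swap
j=5: v[5]=7 ≤ 11 → i=2, swap v[2],v[5] → [6, 5, 7, 17, 14, 16, 12, 10, 9, 15, 13, 8, 11]
j=6: v[6]=12 > 11 → no swap
j=7: v[7]=10 ≤ 11 → i=3, swap v[3],v[7] → [6, 5, 7, 10, 14, 16, 12, 17, 9, 15, 13, 8, 11]
j=8: v[8]=9 ≤ 11 → i=4, swap v[4],v[8] → [6, 5, 7, 10, 9, 16, 12, 17, 14, 15, 13, 8, 11]
j=9: v[9]=15 > 11 → no swap
j=10: v[10]=13 > 11 → no swap
j=11: v[11]=8 ≤ 11 → i=5, swap v[5],v[11] → [6, 5, 7, 10, 9, 8, 12, 17, 14, 15, 13, 16, 11]
final swap v[6],v[12] → [6, 5, 7, 10, 9, 8, 11, 17, 14, 15, 13, 16, 12]; return 6

[6, 5, 7, 10, 9, 8, 11, 17, 14, 15, 13, 16, 12]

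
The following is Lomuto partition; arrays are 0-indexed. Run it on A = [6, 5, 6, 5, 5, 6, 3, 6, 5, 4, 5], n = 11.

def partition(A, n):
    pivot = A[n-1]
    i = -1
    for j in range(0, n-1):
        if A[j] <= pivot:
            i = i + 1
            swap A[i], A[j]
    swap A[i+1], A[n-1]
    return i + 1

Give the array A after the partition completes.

pivot=5, i=-1
j=0: 6>5, skip
j=1: 5≤5, i=0, swap(0,1) ⇒ [5, 6, 6, 5, 5, 6, 3, 6, 5, 4, 5]
j=2: 6>5, skip
j=3: 5≤5, i=1, swap(1,3) ⇒ [5, 5, 6, 6, 5, 6, 3, 6, 5, 4, 5]
j=4: 5≤5, i=2, swap(2,4) ⇒ [5, 5, 5, 6, 6, 6, 3, 6, 5, 4, 5]
j=5: 6>5, skip
j=6: 3≤5, i=3, swap(3,6) ⇒ [5, 5, 5, 3, 6, 6, 6, 6, 5, 4, 5]
j=7: 6>5, skip
j=8: 5≤5, i=4, swap(4,8) ⇒ [5, 5, 5, 3, 5, 6, 6, 6, 6, 4, 5]
j=9: 4≤5, i=5, swap(5,9) ⇒ [5, 5, 5, 3, 5, 4, 6, 6, 6, 6, 5]
swap(6,10) ⇒ [5, 5, 5, 3, 5, 4, 5, 6, 6, 6, 6]; return 6

[5, 5, 5, 3, 5, 4, 5, 6, 6, 6, 6]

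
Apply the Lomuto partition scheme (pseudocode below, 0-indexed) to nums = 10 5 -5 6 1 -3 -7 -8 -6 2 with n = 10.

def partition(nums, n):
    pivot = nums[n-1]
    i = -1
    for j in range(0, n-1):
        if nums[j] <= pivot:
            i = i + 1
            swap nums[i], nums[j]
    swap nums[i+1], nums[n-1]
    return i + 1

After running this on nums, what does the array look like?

-5 1 -3 -7 -8 -6 2 5 10 6

pivot = nums[9] = 2; i = -1
j=0: nums[0]=10 > 2 → no swap
j=1: nums[1]=5 > 2 → no swap
j=2: nums[2]=-5 ≤ 2 → i=0, swap nums[0],nums[2] → -5 5 10 6 1 -3 -7 -8 -6 2
j=3: nums[3]=6 > 2 → no swap
j=4: nums[4]=1 ≤ 2 → i=1, swap nums[1],nums[4] → -5 1 10 6 5 -3 -7 -8 -6 2
j=5: nums[5]=-3 ≤ 2 → i=2, swap nums[2],nums[5] → -5 1 -3 6 5 10 -7 -8 -6 2
j=6: nums[6]=-7 ≤ 2 → i=3, swap nums[3],nums[6] → -5 1 -3 -7 5 10 6 -8 -6 2
j=7: nums[7]=-8 ≤ 2 → i=4, swap nums[4],nums[7] → -5 1 -3 -7 -8 10 6 5 -6 2
j=8: nums[8]=-6 ≤ 2 → i=5, swap nums[5],nums[8] → -5 1 -3 -7 -8 -6 6 5 10 2
final swap nums[6],nums[9] → -5 1 -3 -7 -8 -6 2 5 10 6; return 6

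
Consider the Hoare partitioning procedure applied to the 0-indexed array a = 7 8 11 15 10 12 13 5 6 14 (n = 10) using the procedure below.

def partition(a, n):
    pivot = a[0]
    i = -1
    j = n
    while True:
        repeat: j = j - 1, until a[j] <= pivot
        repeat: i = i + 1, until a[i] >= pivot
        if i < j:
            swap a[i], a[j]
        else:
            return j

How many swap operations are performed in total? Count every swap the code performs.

2

pivot = a[0] = 7; i = -1, j = 10
j→8 (a[8]=6≤7), i→0 (a[0]=7≥7); i<j, swap → 6 8 11 15 10 12 13 5 7 14
j→7 (a[7]=5≤7), i→1 (a[1]=8≥7); i<j, swap → 6 5 11 15 10 12 13 8 7 14
j→1, i→2; i≥j, return j=1. a = 6 5 11 15 10 12 13 8 7 14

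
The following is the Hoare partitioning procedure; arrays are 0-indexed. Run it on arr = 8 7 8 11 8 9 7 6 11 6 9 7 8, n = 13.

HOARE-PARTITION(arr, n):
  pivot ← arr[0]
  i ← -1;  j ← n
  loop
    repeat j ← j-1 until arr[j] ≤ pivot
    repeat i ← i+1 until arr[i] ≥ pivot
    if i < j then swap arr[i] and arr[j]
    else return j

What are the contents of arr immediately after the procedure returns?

8 7 7 6 6 7 9 8 11 11 9 8 8

pivot = arr[0] = 8; i = -1, j = 13
j→12 (arr[12]=8≤8), i→0 (arr[0]=8≥8); i<j, swap → 8 7 8 11 8 9 7 6 11 6 9 7 8
j→11 (arr[11]=7≤8), i→2 (arr[2]=8≥8); i<j, swap → 8 7 7 11 8 9 7 6 11 6 9 8 8
j→9 (arr[9]=6≤8), i→3 (arr[3]=11≥8); i<j, swap → 8 7 7 6 8 9 7 6 11 11 9 8 8
j→7 (arr[7]=6≤8), i→4 (arr[4]=8≥8); i<j, swap → 8 7 7 6 6 9 7 8 11 11 9 8 8
j→6 (arr[6]=7≤8), i→5 (arr[5]=9≥8); i<j, swap → 8 7 7 6 6 7 9 8 11 11 9 8 8
j→5, i→6; i≥j, return j=5. arr = 8 7 7 6 6 7 9 8 11 11 9 8 8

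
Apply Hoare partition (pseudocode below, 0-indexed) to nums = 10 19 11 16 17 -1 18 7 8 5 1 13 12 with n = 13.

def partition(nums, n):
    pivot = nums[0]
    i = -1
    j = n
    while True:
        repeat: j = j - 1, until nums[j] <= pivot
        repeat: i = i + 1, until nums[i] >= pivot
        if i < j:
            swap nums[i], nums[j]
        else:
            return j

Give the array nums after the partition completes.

pivot=10
j stops at 10 (1), i stops at 0 (10); swap ⇒ 1 19 11 16 17 -1 18 7 8 5 10 13 12
j stops at 9 (5), i stops at 1 (19); swap ⇒ 1 5 11 16 17 -1 18 7 8 19 10 13 12
j stops at 8 (8), i stops at 2 (11); swap ⇒ 1 5 8 16 17 -1 18 7 11 19 10 13 12
j stops at 7 (7), i stops at 3 (16); swap ⇒ 1 5 8 7 17 -1 18 16 11 19 10 13 12
j stops at 5 (-1), i stops at 4 (17); swap ⇒ 1 5 8 7 -1 17 18 16 11 19 10 13 12
j stops at 4, i stops at 5; i≥j ⇒ return 4. nums=1 5 8 7 -1 17 18 16 11 19 10 13 12

1 5 8 7 -1 17 18 16 11 19 10 13 12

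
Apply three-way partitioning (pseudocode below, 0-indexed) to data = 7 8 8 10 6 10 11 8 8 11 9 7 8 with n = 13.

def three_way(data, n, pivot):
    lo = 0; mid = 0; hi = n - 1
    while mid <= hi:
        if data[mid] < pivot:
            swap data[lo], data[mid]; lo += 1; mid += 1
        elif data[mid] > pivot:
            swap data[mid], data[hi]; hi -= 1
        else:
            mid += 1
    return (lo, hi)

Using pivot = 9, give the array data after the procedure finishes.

7 8 8 8 6 7 8 8 9 11 11 10 10

pivot = 9; lo=0, mid=0, hi=12
data[mid]=7<9: swap data[0],data[0]; lo=1,mid=1 → 7 8 8 10 6 10 11 8 8 11 9 7 8
data[mid]=8<9: swap data[1],data[1]; lo=2,mid=2 → 7 8 8 10 6 10 11 8 8 11 9 7 8
data[mid]=8<9: swap data[2],data[2]; lo=3,mid=3 → 7 8 8 10 6 10 11 8 8 11 9 7 8
data[mid]=10>9: swap data[3],data[12]; hi=11 → 7 8 8 8 6 10 11 8 8 11 9 7 10
data[mid]=8<9: swap data[3],data[3]; lo=4,mid=4 → 7 8 8 8 6 10 11 8 8 11 9 7 10
data[mid]=6<9: swap data[4],data[4]; lo=5,mid=5 → 7 8 8 8 6 10 11 8 8 11 9 7 10
data[mid]=10>9: swap data[5],data[11]; hi=10 → 7 8 8 8 6 7 11 8 8 11 9 10 10
data[mid]=7<9: swap data[5],data[5]; lo=6,mid=6 → 7 8 8 8 6 7 11 8 8 11 9 10 10
data[mid]=11>9: swap data[6],data[10]; hi=9 → 7 8 8 8 6 7 9 8 8 11 11 10 10
data[mid]=9=9: mid=7
data[mid]=8<9: swap data[6],data[7]; lo=7,mid=8 → 7 8 8 8 6 7 8 9 8 11 11 10 10
data[mid]=8<9: swap data[7],data[8]; lo=8,mid=9 → 7 8 8 8 6 7 8 8 9 11 11 10 10
data[mid]=11>9: swap data[9],data[9]; hi=8 → 7 8 8 8 6 7 8 8 9 11 11 10 10
end: lo=8, hi=8; data = 7 8 8 8 6 7 8 8 9 11 11 10 10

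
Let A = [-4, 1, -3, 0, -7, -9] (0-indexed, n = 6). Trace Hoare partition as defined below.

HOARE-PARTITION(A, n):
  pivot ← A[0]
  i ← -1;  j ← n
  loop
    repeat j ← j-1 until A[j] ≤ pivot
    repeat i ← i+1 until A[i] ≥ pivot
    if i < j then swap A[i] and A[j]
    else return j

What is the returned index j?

pivot=-4
j stops at 5 (-9), i stops at 0 (-4); swap ⇒ [-9, 1, -3, 0, -7, -4]
j stops at 4 (-7), i stops at 1 (1); swap ⇒ [-9, -7, -3, 0, 1, -4]
j stops at 1, i stops at 2; i≥j ⇒ return 1. A=[-9, -7, -3, 0, 1, -4]

1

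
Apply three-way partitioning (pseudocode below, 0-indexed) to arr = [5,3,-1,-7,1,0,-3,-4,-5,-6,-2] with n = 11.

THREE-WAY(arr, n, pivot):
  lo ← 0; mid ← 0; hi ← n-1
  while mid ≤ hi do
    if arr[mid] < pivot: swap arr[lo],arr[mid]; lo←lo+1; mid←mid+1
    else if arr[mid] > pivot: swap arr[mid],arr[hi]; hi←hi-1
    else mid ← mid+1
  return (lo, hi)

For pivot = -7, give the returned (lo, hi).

lo=0 mid=0 hi=10
5>-7: swap(0,10), hi=9 ⇒ [-2,3,-1,-7,1,0,-3,-4,-5,-6,5]
-2>-7: swap(0,9), hi=8 ⇒ [-6,3,-1,-7,1,0,-3,-4,-5,-2,5]
-6>-7: swap(0,8), hi=7 ⇒ [-5,3,-1,-7,1,0,-3,-4,-6,-2,5]
-5>-7: swap(0,7), hi=6 ⇒ [-4,3,-1,-7,1,0,-3,-5,-6,-2,5]
-4>-7: swap(0,6), hi=5 ⇒ [-3,3,-1,-7,1,0,-4,-5,-6,-2,5]
-3>-7: swap(0,5), hi=4 ⇒ [0,3,-1,-7,1,-3,-4,-5,-6,-2,5]
0>-7: swap(0,4), hi=3 ⇒ [1,3,-1,-7,0,-3,-4,-5,-6,-2,5]
1>-7: swap(0,3), hi=2 ⇒ [-7,3,-1,1,0,-3,-4,-5,-6,-2,5]
-7=-7: mid=1
3>-7: swap(1,2), hi=1 ⇒ [-7,-1,3,1,0,-3,-4,-5,-6,-2,5]
-1>-7: swap(1,1), hi=0 ⇒ [-7,-1,3,1,0,-3,-4,-5,-6,-2,5]
done. lo=0 hi=0; arr=[-7,-1,3,1,0,-3,-4,-5,-6,-2,5]

(0, 0)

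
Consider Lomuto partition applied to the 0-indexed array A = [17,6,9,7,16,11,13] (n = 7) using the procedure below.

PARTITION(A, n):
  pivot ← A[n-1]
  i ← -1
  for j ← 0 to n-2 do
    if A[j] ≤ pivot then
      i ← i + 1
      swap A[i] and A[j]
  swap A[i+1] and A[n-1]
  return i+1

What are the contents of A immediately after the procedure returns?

pivot=13, i=-1
j=0: 17>13, skip
j=1: 6≤13, i=0, swap(0,1) ⇒ [6,17,9,7,16,11,13]
j=2: 9≤13, i=1, swap(1,2) ⇒ [6,9,17,7,16,11,13]
j=3: 7≤13, i=2, swap(2,3) ⇒ [6,9,7,17,16,11,13]
j=4: 16>13, skip
j=5: 11≤13, i=3, swap(3,5) ⇒ [6,9,7,11,16,17,13]
swap(4,6) ⇒ [6,9,7,11,13,17,16]; return 4

[6,9,7,11,13,17,16]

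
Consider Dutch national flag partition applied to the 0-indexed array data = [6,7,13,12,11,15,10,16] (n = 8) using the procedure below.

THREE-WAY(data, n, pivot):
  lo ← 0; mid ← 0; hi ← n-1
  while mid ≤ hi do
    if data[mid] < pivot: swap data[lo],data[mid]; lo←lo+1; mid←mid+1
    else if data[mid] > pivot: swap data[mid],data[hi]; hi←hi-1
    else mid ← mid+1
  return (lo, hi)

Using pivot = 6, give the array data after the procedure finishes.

[6,13,12,11,15,10,16,7]

pivot = 6; lo=0, mid=0, hi=7
data[mid]=6=6: mid=1
data[mid]=7>6: swap data[1],data[7]; hi=6 → [6,16,13,12,11,15,10,7]
data[mid]=16>6: swap data[1],data[6]; hi=5 → [6,10,13,12,11,15,16,7]
data[mid]=10>6: swap data[1],data[5]; hi=4 → [6,15,13,12,11,10,16,7]
data[mid]=15>6: swap data[1],data[4]; hi=3 → [6,11,13,12,15,10,16,7]
data[mid]=11>6: swap data[1],data[3]; hi=2 → [6,12,13,11,15,10,16,7]
data[mid]=12>6: swap data[1],data[2]; hi=1 → [6,13,12,11,15,10,16,7]
data[mid]=13>6: swap data[1],data[1]; hi=0 → [6,13,12,11,15,10,16,7]
end: lo=0, hi=0; data = [6,13,12,11,15,10,16,7]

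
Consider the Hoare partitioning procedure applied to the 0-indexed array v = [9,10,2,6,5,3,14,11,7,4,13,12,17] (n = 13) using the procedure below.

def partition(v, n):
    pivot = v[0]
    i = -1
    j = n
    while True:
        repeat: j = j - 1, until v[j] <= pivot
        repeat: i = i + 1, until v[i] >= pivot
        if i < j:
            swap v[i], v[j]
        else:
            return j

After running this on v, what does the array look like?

[4,7,2,6,5,3,14,11,10,9,13,12,17]

pivot = v[0] = 9; i = -1, j = 13
j→9 (v[9]=4≤9), i→0 (v[0]=9≥9); i<j, swap → [4,10,2,6,5,3,14,11,7,9,13,12,17]
j→8 (v[8]=7≤9), i→1 (v[1]=10≥9); i<j, swap → [4,7,2,6,5,3,14,11,10,9,13,12,17]
j→5, i→6; i≥j, return j=5. v = [4,7,2,6,5,3,14,11,10,9,13,12,17]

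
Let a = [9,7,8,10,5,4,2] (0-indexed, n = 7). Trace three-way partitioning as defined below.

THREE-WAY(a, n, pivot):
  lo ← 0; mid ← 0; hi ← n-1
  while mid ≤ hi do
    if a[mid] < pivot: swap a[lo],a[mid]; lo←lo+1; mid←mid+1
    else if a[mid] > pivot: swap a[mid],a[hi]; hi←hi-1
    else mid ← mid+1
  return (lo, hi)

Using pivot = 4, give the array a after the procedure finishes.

pivot = 4; lo=0, mid=0, hi=6
a[mid]=9>4: swap a[0],a[6]; hi=5 → [2,7,8,10,5,4,9]
a[mid]=2<4: swap a[0],a[0]; lo=1,mid=1 → [2,7,8,10,5,4,9]
a[mid]=7>4: swap a[1],a[5]; hi=4 → [2,4,8,10,5,7,9]
a[mid]=4=4: mid=2
a[mid]=8>4: swap a[2],a[4]; hi=3 → [2,4,5,10,8,7,9]
a[mid]=5>4: swap a[2],a[3]; hi=2 → [2,4,10,5,8,7,9]
a[mid]=10>4: swap a[2],a[2]; hi=1 → [2,4,10,5,8,7,9]
end: lo=1, hi=1; a = [2,4,10,5,8,7,9]

[2,4,10,5,8,7,9]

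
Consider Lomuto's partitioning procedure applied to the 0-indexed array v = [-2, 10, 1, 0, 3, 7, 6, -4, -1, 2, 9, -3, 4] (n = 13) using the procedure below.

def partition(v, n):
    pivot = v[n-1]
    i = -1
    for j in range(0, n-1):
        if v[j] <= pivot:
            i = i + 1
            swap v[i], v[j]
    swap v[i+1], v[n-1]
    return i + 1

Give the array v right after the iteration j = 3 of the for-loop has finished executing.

[-2, 1, 0, 10, 3, 7, 6, -4, -1, 2, 9, -3, 4]

pivot = v[12] = 4; i = -1
j=0: v[0]=-2 ≤ 4 → i=0, swap v[0],v[0] (no change) → [-2, 10, 1, 0, 3, 7, 6, -4, -1, 2, 9, -3, 4]
j=1: v[1]=10 > 4 → no swap
j=2: v[2]=1 ≤ 4 → i=1, swap v[1],v[2] → [-2, 1, 10, 0, 3, 7, 6, -4, -1, 2, 9, -3, 4]
j=3: v[3]=0 ≤ 4 → i=2, swap v[2],v[3] → [-2, 1, 0, 10, 3, 7, 6, -4, -1, 2, 9, -3, 4]
(after j=3) v = [-2, 1, 0, 10, 3, 7, 6, -4, -1, 2, 9, -3, 4]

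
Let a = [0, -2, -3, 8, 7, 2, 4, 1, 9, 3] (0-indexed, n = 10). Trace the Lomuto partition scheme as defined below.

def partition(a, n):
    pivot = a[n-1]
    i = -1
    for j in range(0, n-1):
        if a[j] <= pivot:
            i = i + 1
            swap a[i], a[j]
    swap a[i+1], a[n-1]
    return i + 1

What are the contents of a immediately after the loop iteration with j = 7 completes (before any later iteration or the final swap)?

[0, -2, -3, 2, 1, 8, 4, 7, 9, 3]

pivot = a[9] = 3; i = -1
j=0: a[0]=0 ≤ 3 → i=0, swap a[0],a[0] (no change) → [0, -2, -3, 8, 7, 2, 4, 1, 9, 3]
j=1: a[1]=-2 ≤ 3 → i=1, swap a[1],a[1] (no change) → [0, -2, -3, 8, 7, 2, 4, 1, 9, 3]
j=2: a[2]=-3 ≤ 3 → i=2, swap a[2],a[2] (no change) → [0, -2, -3, 8, 7, 2, 4, 1, 9, 3]
j=3: a[3]=8 > 3 → no swap
j=4: a[4]=7 > 3 → no swap
j=5: a[5]=2 ≤ 3 → i=3, swap a[3],a[5] → [0, -2, -3, 2, 7, 8, 4, 1, 9, 3]
j=6: a[6]=4 > 3 → no swap
j=7: a[7]=1 ≤ 3 → i=4, swap a[4],a[7] → [0, -2, -3, 2, 1, 8, 4, 7, 9, 3]
(after j=7) a = [0, -2, -3, 2, 1, 8, 4, 7, 9, 3]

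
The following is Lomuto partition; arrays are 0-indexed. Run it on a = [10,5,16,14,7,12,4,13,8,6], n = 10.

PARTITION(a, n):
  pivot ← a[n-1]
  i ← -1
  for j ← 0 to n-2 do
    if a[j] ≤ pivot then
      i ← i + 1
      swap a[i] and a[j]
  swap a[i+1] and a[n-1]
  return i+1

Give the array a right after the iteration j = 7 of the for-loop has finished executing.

pivot=6, i=-1
j=0: 10>6, skip
j=1: 5≤6, i=0, swap(0,1) ⇒ [5,10,16,14,7,12,4,13,8,6]
j=2: 16>6, skip
j=3: 14>6, skip
j=4: 7>6, skip
j=5: 12>6, skip
j=6: 4≤6, i=1, swap(1,6) ⇒ [5,4,16,14,7,12,10,13,8,6]
j=7: 13>6, skip
(after j=7) a = [5,4,16,14,7,12,10,13,8,6]

[5,4,16,14,7,12,10,13,8,6]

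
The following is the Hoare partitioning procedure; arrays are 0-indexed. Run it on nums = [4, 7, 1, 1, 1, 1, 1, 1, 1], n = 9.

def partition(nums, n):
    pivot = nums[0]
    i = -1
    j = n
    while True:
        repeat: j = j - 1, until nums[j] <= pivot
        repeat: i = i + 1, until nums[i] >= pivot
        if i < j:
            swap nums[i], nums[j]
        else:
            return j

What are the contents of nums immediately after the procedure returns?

[1, 1, 1, 1, 1, 1, 1, 7, 4]

pivot=4
j stops at 8 (1), i stops at 0 (4); swap ⇒ [1, 7, 1, 1, 1, 1, 1, 1, 4]
j stops at 7 (1), i stops at 1 (7); swap ⇒ [1, 1, 1, 1, 1, 1, 1, 7, 4]
j stops at 6, i stops at 7; i≥j ⇒ return 6. nums=[1, 1, 1, 1, 1, 1, 1, 7, 4]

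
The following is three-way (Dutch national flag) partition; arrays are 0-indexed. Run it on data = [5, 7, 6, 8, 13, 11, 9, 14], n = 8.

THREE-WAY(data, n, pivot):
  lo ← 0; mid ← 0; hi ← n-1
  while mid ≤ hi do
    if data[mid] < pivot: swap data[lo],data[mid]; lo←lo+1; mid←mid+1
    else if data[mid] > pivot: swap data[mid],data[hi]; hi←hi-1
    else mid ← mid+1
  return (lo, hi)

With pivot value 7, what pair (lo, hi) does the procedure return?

pivot = 7; lo=0, mid=0, hi=7
data[mid]=5<7: swap data[0],data[0]; lo=1,mid=1 → [5, 7, 6, 8, 13, 11, 9, 14]
data[mid]=7=7: mid=2
data[mid]=6<7: swap data[1],data[2]; lo=2,mid=3 → [5, 6, 7, 8, 13, 11, 9, 14]
data[mid]=8>7: swap data[3],data[7]; hi=6 → [5, 6, 7, 14, 13, 11, 9, 8]
data[mid]=14>7: swap data[3],data[6]; hi=5 → [5, 6, 7, 9, 13, 11, 14, 8]
data[mid]=9>7: swap data[3],data[5]; hi=4 → [5, 6, 7, 11, 13, 9, 14, 8]
data[mid]=11>7: swap data[3],data[4]; hi=3 → [5, 6, 7, 13, 11, 9, 14, 8]
data[mid]=13>7: swap data[3],data[3]; hi=2 → [5, 6, 7, 13, 11, 9, 14, 8]
end: lo=2, hi=2; data = [5, 6, 7, 13, 11, 9, 14, 8]

(2, 2)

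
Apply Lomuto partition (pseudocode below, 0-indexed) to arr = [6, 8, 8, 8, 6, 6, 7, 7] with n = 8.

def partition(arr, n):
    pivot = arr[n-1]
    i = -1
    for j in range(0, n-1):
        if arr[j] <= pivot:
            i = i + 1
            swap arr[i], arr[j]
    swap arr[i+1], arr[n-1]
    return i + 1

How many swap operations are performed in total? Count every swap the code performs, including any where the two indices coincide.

pivot=7, i=-1
j=0: 6≤7, i=0, swap(0,0) ⇒ [6, 8, 8, 8, 6, 6, 7, 7]
j=1: 8>7, skip
j=2: 8>7, skip
j=3: 8>7, skip
j=4: 6≤7, i=1, swap(1,4) ⇒ [6, 6, 8, 8, 8, 6, 7, 7]
j=5: 6≤7, i=2, swap(2,5) ⇒ [6, 6, 6, 8, 8, 8, 7, 7]
j=6: 7≤7, i=3, swap(3,6) ⇒ [6, 6, 6, 7, 8, 8, 8, 7]
swap(4,7) ⇒ [6, 6, 6, 7, 7, 8, 8, 8]; return 4

5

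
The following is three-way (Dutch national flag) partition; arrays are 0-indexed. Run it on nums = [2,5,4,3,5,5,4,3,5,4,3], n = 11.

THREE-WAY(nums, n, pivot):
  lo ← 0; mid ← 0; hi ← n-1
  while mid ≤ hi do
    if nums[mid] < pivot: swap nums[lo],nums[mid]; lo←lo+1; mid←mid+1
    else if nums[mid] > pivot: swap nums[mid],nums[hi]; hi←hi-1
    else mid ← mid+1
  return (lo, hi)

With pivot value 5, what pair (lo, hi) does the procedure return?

lo=0 mid=0 hi=10
2<5: swap(0,0), lo=1 mid=1 ⇒ [2,5,4,3,5,5,4,3,5,4,3]
5=5: mid=2
4<5: swap(1,2), lo=2 mid=3 ⇒ [2,4,5,3,5,5,4,3,5,4,3]
3<5: swap(2,3), lo=3 mid=4 ⇒ [2,4,3,5,5,5,4,3,5,4,3]
5=5: mid=5
5=5: mid=6
4<5: swap(3,6), lo=4 mid=7 ⇒ [2,4,3,4,5,5,5,3,5,4,3]
3<5: swap(4,7), lo=5 mid=8 ⇒ [2,4,3,4,3,5,5,5,5,4,3]
5=5: mid=9
4<5: swap(5,9), lo=6 mid=10 ⇒ [2,4,3,4,3,4,5,5,5,5,3]
3<5: swap(6,10), lo=7 mid=11 ⇒ [2,4,3,4,3,4,3,5,5,5,5]
done. lo=7 hi=10; nums=[2,4,3,4,3,4,3,5,5,5,5]

(7, 10)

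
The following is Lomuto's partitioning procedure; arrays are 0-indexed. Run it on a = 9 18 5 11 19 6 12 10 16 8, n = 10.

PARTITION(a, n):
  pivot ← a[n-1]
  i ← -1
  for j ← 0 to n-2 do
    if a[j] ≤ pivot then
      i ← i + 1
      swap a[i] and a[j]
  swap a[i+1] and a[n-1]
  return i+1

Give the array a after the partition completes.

5 6 8 11 19 18 12 10 16 9

pivot = a[9] = 8; i = -1
j=0: a[0]=9 > 8 → no swap
j=1: a[1]=18 > 8 → no swap
j=2: a[2]=5 ≤ 8 → i=0, swap a[0],a[2] → 5 18 9 11 19 6 12 10 16 8
j=3: a[3]=11 > 8 → no swap
j=4: a[4]=19 > 8 → no swap
j=5: a[5]=6 ≤ 8 → i=1, swap a[1],a[5] → 5 6 9 11 19 18 12 10 16 8
j=6: a[6]=12 > 8 → no swap
j=7: a[7]=10 > 8 → no swap
j=8: a[8]=16 > 8 → no swap
final swap a[2],a[9] → 5 6 8 11 19 18 12 10 16 9; return 2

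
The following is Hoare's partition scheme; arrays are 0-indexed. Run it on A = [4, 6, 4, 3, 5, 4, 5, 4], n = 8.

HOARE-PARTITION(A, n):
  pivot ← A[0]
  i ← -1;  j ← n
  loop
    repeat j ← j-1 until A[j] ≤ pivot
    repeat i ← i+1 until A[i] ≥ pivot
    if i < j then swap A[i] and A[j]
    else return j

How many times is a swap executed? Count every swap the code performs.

pivot = A[0] = 4; i = -1, j = 8
j→7 (A[7]=4≤4), i→0 (A[0]=4≥4); i<j, swap → [4, 6, 4, 3, 5, 4, 5, 4]
j→5 (A[5]=4≤4), i→1 (A[1]=6≥4); i<j, swap → [4, 4, 4, 3, 5, 6, 5, 4]
j→3 (A[3]=3≤4), i→2 (A[2]=4≥4); i<j, swap → [4, 4, 3, 4, 5, 6, 5, 4]
j→2, i→3; i≥j, return j=2. A = [4, 4, 3, 4, 5, 6, 5, 4]

3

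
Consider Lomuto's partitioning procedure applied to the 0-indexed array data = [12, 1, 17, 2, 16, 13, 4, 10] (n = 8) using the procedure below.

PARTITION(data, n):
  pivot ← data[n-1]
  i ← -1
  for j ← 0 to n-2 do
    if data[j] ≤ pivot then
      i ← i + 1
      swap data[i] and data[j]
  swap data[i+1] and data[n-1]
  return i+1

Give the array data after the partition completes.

[1, 2, 4, 10, 16, 13, 17, 12]

pivot=10, i=-1
j=0: 12>10, skip
j=1: 1≤10, i=0, swap(0,1) ⇒ [1, 12, 17, 2, 16, 13, 4, 10]
j=2: 17>10, skip
j=3: 2≤10, i=1, swap(1,3) ⇒ [1, 2, 17, 12, 16, 13, 4, 10]
j=4: 16>10, skip
j=5: 13>10, skip
j=6: 4≤10, i=2, swap(2,6) ⇒ [1, 2, 4, 12, 16, 13, 17, 10]
swap(3,7) ⇒ [1, 2, 4, 10, 16, 13, 17, 12]; return 3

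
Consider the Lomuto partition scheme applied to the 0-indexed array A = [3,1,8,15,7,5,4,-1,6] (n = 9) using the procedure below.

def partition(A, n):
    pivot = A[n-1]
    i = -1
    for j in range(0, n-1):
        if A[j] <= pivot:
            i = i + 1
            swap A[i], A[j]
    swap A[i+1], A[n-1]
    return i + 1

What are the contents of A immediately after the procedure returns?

[3,1,5,4,-1,6,15,7,8]

pivot = A[8] = 6; i = -1
j=0: A[0]=3 ≤ 6 → i=0, swap A[0],A[0] (no change) → [3,1,8,15,7,5,4,-1,6]
j=1: A[1]=1 ≤ 6 → i=1, swap A[1],A[1] (no change) → [3,1,8,15,7,5,4,-1,6]
j=2: A[2]=8 > 6 → no swap
j=3: A[3]=15 > 6 → no swap
j=4: A[4]=7 > 6 → no swap
j=5: A[5]=5 ≤ 6 → i=2, swap A[2],A[5] → [3,1,5,15,7,8,4,-1,6]
j=6: A[6]=4 ≤ 6 → i=3, swap A[3],A[6] → [3,1,5,4,7,8,15,-1,6]
j=7: A[7]=-1 ≤ 6 → i=4, swap A[4],A[7] → [3,1,5,4,-1,8,15,7,6]
final swap A[5],A[8] → [3,1,5,4,-1,6,15,7,8]; return 5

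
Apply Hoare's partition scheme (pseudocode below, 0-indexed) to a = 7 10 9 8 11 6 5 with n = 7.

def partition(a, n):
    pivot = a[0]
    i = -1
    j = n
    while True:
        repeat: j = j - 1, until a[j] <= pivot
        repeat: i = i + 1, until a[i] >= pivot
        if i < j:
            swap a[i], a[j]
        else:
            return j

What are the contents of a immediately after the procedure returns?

5 6 9 8 11 10 7

pivot = a[0] = 7; i = -1, j = 7
j→6 (a[6]=5≤7), i→0 (a[0]=7≥7); i<j, swap → 5 10 9 8 11 6 7
j→5 (a[5]=6≤7), i→1 (a[1]=10≥7); i<j, swap → 5 6 9 8 11 10 7
j→1, i→2; i≥j, return j=1. a = 5 6 9 8 11 10 7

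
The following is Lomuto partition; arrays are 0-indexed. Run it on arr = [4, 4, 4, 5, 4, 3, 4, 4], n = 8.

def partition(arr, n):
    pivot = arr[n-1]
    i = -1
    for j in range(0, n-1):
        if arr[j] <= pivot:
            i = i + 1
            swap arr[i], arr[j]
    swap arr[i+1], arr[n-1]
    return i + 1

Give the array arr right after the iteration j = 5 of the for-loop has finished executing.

[4, 4, 4, 4, 3, 5, 4, 4]

pivot=4, i=-1
j=0: 4≤4, i=0, swap(0,0) ⇒ [4, 4, 4, 5, 4, 3, 4, 4]
j=1: 4≤4, i=1, swap(1,1) ⇒ [4, 4, 4, 5, 4, 3, 4, 4]
j=2: 4≤4, i=2, swap(2,2) ⇒ [4, 4, 4, 5, 4, 3, 4, 4]
j=3: 5>4, skip
j=4: 4≤4, i=3, swap(3,4) ⇒ [4, 4, 4, 4, 5, 3, 4, 4]
j=5: 3≤4, i=4, swap(4,5) ⇒ [4, 4, 4, 4, 3, 5, 4, 4]
(after j=5) arr = [4, 4, 4, 4, 3, 5, 4, 4]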